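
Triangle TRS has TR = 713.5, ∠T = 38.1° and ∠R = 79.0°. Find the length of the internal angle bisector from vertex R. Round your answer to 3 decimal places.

The third angle is ∠S = 180° − ∠T − ∠R = 62.90°.
Law of sines: RS = TR·sin T/sin S ≈ 494.55.
Law of sines: ST = TR·sin R/sin S ≈ 786.77.
The bisector from R has length 2·TR·RS·cos(∠R/2)/(TR+RS) ≈ 450.77.

t_R ≈ 450.771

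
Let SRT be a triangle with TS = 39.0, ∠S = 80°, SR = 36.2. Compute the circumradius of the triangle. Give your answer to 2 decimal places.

24.57

By the law of cosines, RT² = TS² + SR² − 2·TS·SR·cos S = 2341.1, so RT ≈ 48.385.
Area = ½·TS·SR·sin S ≈ 695.18.
Circumradius = RT/(2 sin S) ≈ 24.566.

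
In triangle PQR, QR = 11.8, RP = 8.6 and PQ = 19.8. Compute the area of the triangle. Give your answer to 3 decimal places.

Semiperimeter s = (11.8 + 8.6 + 19.8)/2 = 20.1.
Heron's formula: area = √(20.1·8.3·11.5·0.3) ≈ 23.991.

area ≈ 23.991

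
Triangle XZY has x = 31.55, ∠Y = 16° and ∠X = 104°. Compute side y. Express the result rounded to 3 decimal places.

8.963

The third angle is ∠Z = 180° − ∠Y − ∠X = 60.00°.
Law of sines: y = x·sin Y/sin X ≈ 8.9626.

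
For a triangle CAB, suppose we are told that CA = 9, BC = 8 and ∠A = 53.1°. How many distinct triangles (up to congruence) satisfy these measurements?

2

CA·sin A = 9·sin(53.1°) ≈ 7.197.
Since CA sin A < BC < CA (7.197 < 8 < 9), two triangles exist.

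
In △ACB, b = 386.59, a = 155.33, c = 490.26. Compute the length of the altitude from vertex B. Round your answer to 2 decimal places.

h_B ≈ 129.11

Semiperimeter s = (155.33 + 490.26 + 386.59)/2 = 516.09.
Heron's formula: area = √(516.09·360.76·25.83·129.5) ≈ 24956.
The altitude from B has length 2·area/b ≈ 129.11.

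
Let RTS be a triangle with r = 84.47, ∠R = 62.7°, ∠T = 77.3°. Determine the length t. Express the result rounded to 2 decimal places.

92.73

The third angle is ∠S = 180° − ∠R − ∠T = 40.00°.
Law of sines: t = r·sin T/sin R ≈ 92.732.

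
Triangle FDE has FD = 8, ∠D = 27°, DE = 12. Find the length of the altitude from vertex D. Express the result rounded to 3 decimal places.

By the law of cosines, EF² = FD² + DE² − 2·FD·DE·cos D = 36.927, so EF ≈ 6.0767.
Area = ½·FD·DE·sin D ≈ 21.792.
The altitude from D has length 2·area/EF ≈ 7.1721.

7.172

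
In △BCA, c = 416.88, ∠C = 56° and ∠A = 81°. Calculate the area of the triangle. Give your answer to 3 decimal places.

The third angle is ∠B = 180° − ∠C − ∠A = 43.00°.
Law of sines: b = c·sin B/sin C ≈ 342.94.
Law of sines: a = c·sin A/sin C ≈ 496.66.
Area = ½·c·b·sin A ≈ 70603.

area ≈ 70602.677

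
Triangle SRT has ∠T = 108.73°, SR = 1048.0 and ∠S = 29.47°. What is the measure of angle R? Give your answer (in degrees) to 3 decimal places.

41.800

The third angle is ∠R = 180° − ∠T − ∠S = 41.80°.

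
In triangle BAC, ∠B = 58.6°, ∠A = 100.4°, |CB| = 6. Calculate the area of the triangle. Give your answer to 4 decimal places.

area ≈ 5.5979

The third angle is ∠C = 180° − ∠B − ∠A = 21.00°.
Law of sines: |AC| = |CB|·sin B/sin A ≈ 5.2068.
Law of sines: |BA| = |CB|·sin C/sin A ≈ 2.1861.
Area = ½·|CB|·|AC|·sin C ≈ 5.5979.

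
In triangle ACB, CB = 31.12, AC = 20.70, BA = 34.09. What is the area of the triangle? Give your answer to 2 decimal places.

316.70

Semiperimeter s = (31.12 + 34.09 + 20.7)/2 = 42.955.
Heron's formula: area = √(42.955·11.835·8.865·22.255) ≈ 316.7.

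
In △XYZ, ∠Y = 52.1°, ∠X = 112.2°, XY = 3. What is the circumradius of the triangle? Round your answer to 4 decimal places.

R ≈ 5.5432

The third angle is ∠Z = 180° − ∠X − ∠Y = 15.70°.
Law of sines: YZ = XY·sin X/sin Z ≈ 10.265.
Law of sines: ZX = XY·sin Y/sin Z ≈ 8.7481.
Circumradius = XY/(2 sin Z) ≈ 5.5432.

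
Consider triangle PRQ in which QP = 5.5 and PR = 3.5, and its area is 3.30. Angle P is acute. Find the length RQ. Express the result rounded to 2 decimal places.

2.52

From area = ½·QP·PR·sin P, we get sin P = 2·area/(QP·PR) ≈ 0.34286.
Taking the acute solution, ∠P ≈ 20.05°.
Law of cosines then gives RQ ≈ 2.5167.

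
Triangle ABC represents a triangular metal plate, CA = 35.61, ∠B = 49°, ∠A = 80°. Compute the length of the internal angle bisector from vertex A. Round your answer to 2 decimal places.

t_A ≈ 27.68

The third angle is ∠C = 180° − ∠A − ∠B = 51.00°.
Law of sines: BC = CA·sin A/sin B ≈ 46.467.
Law of sines: AB = CA·sin C/sin B ≈ 36.669.
The bisector from A has length 2·CA·AB·cos(∠A/2)/(CA+AB) ≈ 27.678.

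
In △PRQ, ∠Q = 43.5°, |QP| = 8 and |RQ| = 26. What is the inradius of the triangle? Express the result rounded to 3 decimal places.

By the law of cosines, |PR|² = |RQ|² + |QP|² − 2·|RQ|·|QP|·cos Q = 438.24, so |PR| ≈ 20.934.
Area = ½·|RQ|·|QP|·sin Q ≈ 71.589.
Semiperimeter s = (26+8+20.934)/2 = 27.467.
Inradius = area/s = 71.589/27.467 ≈ 2.6063.

r ≈ 2.606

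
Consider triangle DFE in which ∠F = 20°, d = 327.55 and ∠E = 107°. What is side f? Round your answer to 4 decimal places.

The third angle is ∠D = 180° − ∠F − ∠E = 53.00°.
Law of sines: f = d·sin F/sin D ≈ 140.28.

140.2751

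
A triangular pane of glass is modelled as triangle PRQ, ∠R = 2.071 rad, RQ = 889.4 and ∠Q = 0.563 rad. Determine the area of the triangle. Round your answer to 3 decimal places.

The third angle is ∠P = π − ∠R − ∠Q = 0.508 rad.
Law of sines: QP = RQ·sin R/sin P ≈ 1605.6.
Law of sines: PR = RQ·sin Q/sin P ≈ 976.59.
Area = ½·RQ·QP·sin Q ≈ 3.8108e+05.

381082.298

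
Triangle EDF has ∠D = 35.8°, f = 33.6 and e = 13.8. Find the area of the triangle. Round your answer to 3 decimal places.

Area = ½·f·e·sin D ≈ 135.62.

area ≈ 135.617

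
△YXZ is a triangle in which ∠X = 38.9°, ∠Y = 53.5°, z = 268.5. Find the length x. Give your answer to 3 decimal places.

168.756

The third angle is ∠Z = 180° − ∠Y − ∠X = 87.60°.
Law of sines: x = z·sin X/sin Z ≈ 168.76.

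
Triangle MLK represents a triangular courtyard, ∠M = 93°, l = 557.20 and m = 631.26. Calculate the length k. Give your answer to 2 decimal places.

268.95

Law of sines: sin L = l·sin M/m ≈ 0.88147.
Since m ≥ l, only the acute value applies: ∠L ≈ 61.82°.
Then ∠K = 180° − ∠M − ∠L ≈ 25.18°.
Law of sines gives k = m·sin K/sin M ≈ 268.95.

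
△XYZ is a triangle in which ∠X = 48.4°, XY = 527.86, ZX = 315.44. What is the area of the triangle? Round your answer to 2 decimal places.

Area = ½·ZX·XY·sin X ≈ 62257.

area ≈ 62257.24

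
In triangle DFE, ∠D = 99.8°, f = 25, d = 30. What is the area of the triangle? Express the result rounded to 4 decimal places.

area ≈ 158.4675

Law of sines: sin F = f·sin D/d ≈ 0.82117.
Since d ≥ f, only the acute value applies: ∠F ≈ 55.20°.
Then ∠E = 180° − ∠D − ∠F ≈ 25.00°.
Law of sines gives e = d·sin E/sin D ≈ 12.865.
Area = ½·d·f·sin E ≈ 158.47.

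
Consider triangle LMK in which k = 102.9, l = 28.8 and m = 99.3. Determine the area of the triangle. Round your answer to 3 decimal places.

Semiperimeter s = (28.8 + 99.3 + 102.9)/2 = 115.5.
Heron's formula: area = √(115.5·86.7·16.2·12.6) ≈ 1429.7.

1429.695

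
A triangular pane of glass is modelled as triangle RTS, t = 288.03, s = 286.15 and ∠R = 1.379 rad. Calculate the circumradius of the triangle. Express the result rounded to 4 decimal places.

186.0456

By the law of cosines, r² = t² + s² − 2·t·s·cos R = 1.3342e+05, so r ≈ 365.27.
Area = ½·t·s·sin R ≈ 40454.
Circumradius = r/(2 sin R) ≈ 186.05.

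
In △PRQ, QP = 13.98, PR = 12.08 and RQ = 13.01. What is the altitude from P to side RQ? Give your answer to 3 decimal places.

Semiperimeter s = (13.01 + 13.98 + 12.08)/2 = 19.535.
Heron's formula: area = √(19.535·6.525·5.555·7.455) ≈ 72.655.
The altitude from P has length 2·area/RQ ≈ 11.169.

11.169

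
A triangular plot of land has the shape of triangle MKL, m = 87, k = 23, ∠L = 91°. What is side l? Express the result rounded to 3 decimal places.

90.376

By the law of cosines, l² = m² + k² − 2·m·k·cos L = 8167.8, so l ≈ 90.376.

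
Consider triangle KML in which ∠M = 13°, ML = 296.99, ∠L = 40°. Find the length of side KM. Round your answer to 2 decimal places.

The third angle is ∠K = 180° − ∠M − ∠L = 127.00°.
Law of sines: KM = ML·sin L/sin K ≈ 239.03.

239.03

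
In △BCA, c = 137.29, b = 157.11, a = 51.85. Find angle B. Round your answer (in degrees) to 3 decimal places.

∠B ≈ 102.769°

By the law of cosines, cos B = (c² + a² − b²) / (2·c·a) ≈ -0.22102, so ∠B ≈ 102.77°.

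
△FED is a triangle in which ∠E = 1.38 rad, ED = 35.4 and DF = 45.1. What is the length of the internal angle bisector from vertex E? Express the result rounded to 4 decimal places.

Law of sines: sin F = ED·sin E/DF ≈ 0.77068.
Since DF ≥ ED, only the acute value applies: ∠F ≈ 0.880 rad.
Then ∠D = π − ∠E − ∠F ≈ 0.882 rad.
Law of sines gives FE = DF·sin D/sin E ≈ 35.452.
The bisector from E has length 2·FE·ED·cos(∠E/2)/(FE+ED) ≈ 27.322.

t_E ≈ 27.3222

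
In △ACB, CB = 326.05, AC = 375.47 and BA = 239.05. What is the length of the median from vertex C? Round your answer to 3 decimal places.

m_C ≈ 330.692

Median from C: ½√(2·AC² + 2·CB² − BA²) ≈ 330.69.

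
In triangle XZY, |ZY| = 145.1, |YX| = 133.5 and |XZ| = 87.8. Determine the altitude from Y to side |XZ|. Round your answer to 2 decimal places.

131.04

Semiperimeter s = (145.1 + 133.5 + 87.8)/2 = 183.2.
Heron's formula: area = √(183.2·38.1·49.7·95.4) ≈ 5752.8.
The altitude from Y has length 2·area/|XZ| ≈ 131.04.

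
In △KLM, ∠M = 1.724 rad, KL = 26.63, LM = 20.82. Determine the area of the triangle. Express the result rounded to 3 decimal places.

Law of sines: sin K = LM·sin M/KL ≈ 0.77267.
Since KL ≥ LM, only the acute value applies: ∠K ≈ 0.883 rad.
Then ∠L = π − ∠M − ∠K ≈ 0.535 rad.
Law of sines gives MK = KL·sin L/sin M ≈ 13.728.
Area = ½·KL·LM·sin L ≈ 141.23.

area ≈ 141.232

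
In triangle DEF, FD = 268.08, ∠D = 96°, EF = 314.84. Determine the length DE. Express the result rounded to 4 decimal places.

139.4372

Law of sines: sin E = FD·sin D/EF ≈ 0.84682.
Since EF ≥ FD, only the acute value applies: ∠E ≈ 57.87°.
Then ∠F = 180° − ∠D − ∠E ≈ 26.13°.
Law of sines gives DE = EF·sin F/sin D ≈ 139.44.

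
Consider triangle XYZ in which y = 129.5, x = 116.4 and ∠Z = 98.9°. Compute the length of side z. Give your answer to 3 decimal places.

187.038

By the law of cosines, z² = x² + y² − 2·x·y·cos Z = 34983, so z ≈ 187.04.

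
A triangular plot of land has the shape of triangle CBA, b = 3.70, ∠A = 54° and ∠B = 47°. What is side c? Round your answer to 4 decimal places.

4.9662

The third angle is ∠C = 180° − ∠B − ∠A = 79.00°.
Law of sines: c = b·sin C/sin B ≈ 4.9662.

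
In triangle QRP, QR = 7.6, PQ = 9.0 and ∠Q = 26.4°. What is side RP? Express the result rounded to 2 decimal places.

By the law of cosines, RP² = PQ² + QR² − 2·PQ·QR·cos Q = 16.227, so RP ≈ 4.0282.

4.03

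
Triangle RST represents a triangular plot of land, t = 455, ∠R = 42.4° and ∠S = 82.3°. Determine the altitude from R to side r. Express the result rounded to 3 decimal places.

h_R ≈ 450.897

The third angle is ∠T = 180° − ∠R − ∠S = 55.30°.
Law of sines: r = t·sin R/sin T ≈ 373.18.
Law of sines: s = t·sin S/sin T ≈ 548.44.
Area = ½·t·r·sin S ≈ 84133.
The altitude from R has length 2·area/r ≈ 450.9.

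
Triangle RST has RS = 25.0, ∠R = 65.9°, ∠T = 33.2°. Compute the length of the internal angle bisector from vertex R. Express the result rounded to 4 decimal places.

The third angle is ∠S = 180° − ∠T − ∠R = 80.90°.
Law of sines: ST = RS·sin R/sin T ≈ 41.677.
Law of sines: TR = RS·sin S/sin T ≈ 45.082.
The bisector from R has length 2·TR·RS·cos(∠R/2)/(TR+RS) ≈ 26.99.

t_R ≈ 26.9901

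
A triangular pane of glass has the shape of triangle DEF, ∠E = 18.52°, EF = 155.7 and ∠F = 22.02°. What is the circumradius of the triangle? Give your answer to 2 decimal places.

R ≈ 119.77

The third angle is ∠D = 180° − ∠E − ∠F = 139.46°.
Law of sines: FD = EF·sin E/sin D ≈ 76.088.
Law of sines: DE = EF·sin F/sin D ≈ 89.813.
Circumradius = EF/(2 sin D) ≈ 119.77.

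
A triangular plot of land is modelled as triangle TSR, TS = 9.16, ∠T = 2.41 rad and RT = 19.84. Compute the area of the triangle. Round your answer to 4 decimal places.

area ≈ 60.7043

Area = ½·RT·TS·sin T ≈ 60.704.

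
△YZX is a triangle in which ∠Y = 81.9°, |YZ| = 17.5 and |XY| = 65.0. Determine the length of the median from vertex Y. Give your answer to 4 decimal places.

m_Y ≈ 34.8274

By the law of cosines, |ZX|² = |XY|² + |YZ|² − 2·|XY|·|YZ|·cos Y = 4210.7, so |ZX| ≈ 64.89.
Median from Y: ½√(2·|XY|² + 2·|YZ|² − |ZX|²) ≈ 34.827.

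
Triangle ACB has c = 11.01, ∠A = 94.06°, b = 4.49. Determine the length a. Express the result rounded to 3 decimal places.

By the law of cosines, a² = c² + b² − 2·c·b·cos A = 148.38, so a ≈ 12.181.

12.181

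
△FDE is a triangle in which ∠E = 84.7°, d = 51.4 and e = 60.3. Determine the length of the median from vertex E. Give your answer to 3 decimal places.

m_E ≈ 32.908

Law of sines: sin D = d·sin E/e ≈ 0.84876.
Since e ≥ d, only the acute value applies: ∠D ≈ 58.08°.
Then ∠F = 180° − ∠E − ∠D ≈ 37.22°.
Law of sines gives f = e·sin F/sin E ≈ 36.633.
Median from E: ½√(2·f² + 2·d² − e²) ≈ 32.908.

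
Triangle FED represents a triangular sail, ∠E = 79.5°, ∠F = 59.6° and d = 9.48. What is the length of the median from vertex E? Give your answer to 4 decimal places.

The third angle is ∠D = 180° − ∠F − ∠E = 40.90°.
Law of sines: f = d·sin F/sin D ≈ 12.488.
Law of sines: e = d·sin E/sin D ≈ 14.237.
Median from E: ½√(2·d² + 2·f² − e²) ≈ 8.4997.

m_E ≈ 8.4997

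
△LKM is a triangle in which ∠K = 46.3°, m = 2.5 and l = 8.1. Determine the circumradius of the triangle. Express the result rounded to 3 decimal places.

By the law of cosines, k² = m² + l² − 2·m·l·cos K = 43.879, so k ≈ 6.6241.
Area = ½·m·l·sin K ≈ 7.32.
Circumradius = k/(2 sin K) ≈ 4.5812.

4.581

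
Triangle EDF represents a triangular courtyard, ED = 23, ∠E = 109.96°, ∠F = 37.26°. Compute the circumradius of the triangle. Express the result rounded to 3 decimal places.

The third angle is ∠D = 180° − ∠F − ∠E = 32.78°.
Law of sines: DF = ED·sin E/sin F ≈ 35.707.
Law of sines: FE = ED·sin D/sin F ≈ 20.568.
Circumradius = ED/(2 sin F) ≈ 18.995.

R ≈ 18.995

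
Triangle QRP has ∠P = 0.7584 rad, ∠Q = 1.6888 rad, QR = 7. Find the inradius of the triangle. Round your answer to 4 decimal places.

The third angle is ∠R = π − ∠P − ∠Q = 0.6944 rad.
Law of sines: RP = QR·sin Q/sin P ≈ 10.107.
Law of sines: PQ = QR·sin R/sin P ≈ 6.5131.
Area = ½·QR·RP·sin R ≈ 22.637.
Semiperimeter s = (10.107+6.5131+7)/2 = 11.81.
Inradius = area/s = 22.637/11.81 ≈ 1.9168.

r ≈ 1.9168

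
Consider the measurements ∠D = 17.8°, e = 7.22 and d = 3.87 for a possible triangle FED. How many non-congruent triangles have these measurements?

e·sin D = 7.22·sin(17.8°) ≈ 2.207.
Since e sin D < d < e (2.207 < 3.87 < 7.22), two triangles exist.

2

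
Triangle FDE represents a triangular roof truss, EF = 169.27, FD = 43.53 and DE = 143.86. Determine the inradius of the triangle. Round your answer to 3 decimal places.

15.364

Semiperimeter s = (143.86 + 169.27 + 43.53)/2 = 178.33.
Heron's formula: area = √(178.33·34.47·9.06·134.8) ≈ 2739.9.
Inradius = area/s = 2739.9/178.33 ≈ 15.364.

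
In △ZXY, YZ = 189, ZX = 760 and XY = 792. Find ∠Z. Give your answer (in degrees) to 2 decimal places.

∠Z ≈ 92.78°

By the law of cosines, cos Z = (YZ² + ZX² − XY²) / (2·YZ·ZX) ≈ -0.04853, so ∠Z ≈ 92.78°.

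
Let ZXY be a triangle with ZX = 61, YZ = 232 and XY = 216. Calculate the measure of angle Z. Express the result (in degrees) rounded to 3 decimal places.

67.374

By the law of cosines, cos Z = (YZ² + ZX² − XY²) / (2·YZ·ZX) ≈ 0.38472, so ∠Z ≈ 67.37°.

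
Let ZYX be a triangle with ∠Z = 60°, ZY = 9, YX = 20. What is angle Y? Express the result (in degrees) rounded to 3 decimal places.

97.063

Law of sines: sin X = ZY·sin Z/YX ≈ 0.38971.
Since YX ≥ ZY, only the acute value applies: ∠X ≈ 22.94°.
Then ∠Y = 180° − ∠Z − ∠X ≈ 97.06°.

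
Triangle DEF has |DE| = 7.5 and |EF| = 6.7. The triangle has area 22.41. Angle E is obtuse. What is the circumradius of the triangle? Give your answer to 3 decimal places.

From area = ½·|DE|·|EF|·sin E, we get sin E = 2·area/(|DE|·|EF|) ≈ 0.89194.
Taking the obtuse solution, ∠E ≈ 116.88°.
Law of cosines then gives |FD| ≈ 12.107.
Circumradius = |FD|/(2 sin E) ≈ 6.7869.

R ≈ 6.787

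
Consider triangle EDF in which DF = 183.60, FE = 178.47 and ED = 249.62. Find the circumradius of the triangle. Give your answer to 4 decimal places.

124.9638

By the law of cosines, cos E = (FE² + ED² − DF²) / (2·FE·ED) ≈ 0.67849, so ∠E ≈ 47.27°.
Circumradius = DF/(2 sin E) ≈ 124.96.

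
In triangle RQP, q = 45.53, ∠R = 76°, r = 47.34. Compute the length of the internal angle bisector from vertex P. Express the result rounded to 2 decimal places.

t_P ≈ 44.26

Law of sines: sin Q = q·sin R/r ≈ 0.93320.
Since r ≥ q, only the acute value applies: ∠Q ≈ 68.94°.
Then ∠P = 180° − ∠R − ∠Q ≈ 35.06°.
Law of sines gives p = r·sin P/sin R ≈ 28.027.
The bisector from P has length 2·r·q·cos(∠P/2)/(r+q) ≈ 44.262.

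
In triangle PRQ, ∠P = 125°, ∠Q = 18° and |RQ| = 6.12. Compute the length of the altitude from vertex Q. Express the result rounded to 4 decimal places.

The third angle is ∠R = 180° − ∠Q − ∠P = 37.00°.
Law of sines: |QP| = |RQ|·sin R/sin P ≈ 4.4962.
Law of sines: |PR| = |RQ|·sin Q/sin P ≈ 2.3087.
Area = ½·|RQ|·|QP|·sin Q ≈ 4.2516.
The altitude from Q has length 2·area/|PR| ≈ 3.6831.

h_Q ≈ 3.6831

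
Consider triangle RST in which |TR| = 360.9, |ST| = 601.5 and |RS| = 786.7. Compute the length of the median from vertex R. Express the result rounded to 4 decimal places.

m_R ≈ 533.0312

Median from R: ½√(2·|TR|² + 2·|RS|² − |ST|²) ≈ 533.03.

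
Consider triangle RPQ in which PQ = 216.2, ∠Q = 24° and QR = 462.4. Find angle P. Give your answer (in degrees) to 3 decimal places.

By the law of cosines, RP² = PQ² + QR² − 2·PQ·QR·cos Q = 77900, so RP ≈ 279.11.
Law of cosines again: cos P = (RP² + PQ² − QR²)/(2·RP·PQ) ≈ -0.73887, so ∠P ≈ 137.64°.

137.635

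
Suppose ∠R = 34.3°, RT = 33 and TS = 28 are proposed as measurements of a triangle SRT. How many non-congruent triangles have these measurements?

RT·sin R = 33·sin(34.3°) ≈ 18.6.
Since RT sin R < TS < RT (18.6 < 28 < 33), two triangles exist.

2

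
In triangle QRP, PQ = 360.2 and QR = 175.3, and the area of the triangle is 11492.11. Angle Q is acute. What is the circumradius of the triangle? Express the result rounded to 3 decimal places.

284.347

From area = ½·PQ·QR·sin Q, we get sin Q = 2·area/(PQ·QR) ≈ 0.36400.
Taking the acute solution, ∠Q ≈ 21.35°.
Law of cosines then gives RP ≈ 207.01.
Circumradius = RP/(2 sin Q) ≈ 284.35.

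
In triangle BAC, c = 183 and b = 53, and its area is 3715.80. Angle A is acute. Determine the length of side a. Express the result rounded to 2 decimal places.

From area = ½·c·b·sin A, we get sin A = 2·area/(c·b) ≈ 0.76622.
Taking the acute solution, ∠A ≈ 50.02°.
Law of cosines then gives a ≈ 154.38.

154.38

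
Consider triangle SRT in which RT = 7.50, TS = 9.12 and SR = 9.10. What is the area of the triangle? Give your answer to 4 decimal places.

Semiperimeter s = (7.5 + 9.12 + 9.1)/2 = 12.86.
Heron's formula: area = √(12.86·5.36·3.74·3.76) ≈ 31.134.

area ≈ 31.1338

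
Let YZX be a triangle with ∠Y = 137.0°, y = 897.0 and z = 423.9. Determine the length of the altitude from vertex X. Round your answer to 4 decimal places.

289.0991

Law of sines: sin Z = z·sin Y/y ≈ 0.32230.
Since y ≥ z, only the acute value applies: ∠Z ≈ 18.80°.
Then ∠X = 180° − ∠Y − ∠Z ≈ 24.20°.
Law of sines gives x = y·sin X/sin Y ≈ 539.11.
Area = ½·y·z·sin X ≈ 77929.
The altitude from X has length 2·area/x ≈ 289.1.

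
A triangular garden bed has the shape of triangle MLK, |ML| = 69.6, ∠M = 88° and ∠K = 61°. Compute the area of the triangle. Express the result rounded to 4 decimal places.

The third angle is ∠L = 180° − ∠K − ∠M = 31.00°.
Law of sines: |LK| = |ML|·sin M/sin K ≈ 79.529.
Law of sines: |KM| = |ML|·sin L/sin K ≈ 40.985.
Area = ½·|ML|·|LK|·sin L ≈ 1425.4.

area ≈ 1425.4235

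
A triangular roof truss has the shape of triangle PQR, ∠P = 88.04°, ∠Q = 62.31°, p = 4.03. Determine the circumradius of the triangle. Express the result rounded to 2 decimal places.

2.02

The third angle is ∠R = 180° − ∠P − ∠Q = 29.65°.
Law of sines: q = p·sin Q/sin P ≈ 3.5706.
Law of sines: r = p·sin R/sin P ≈ 1.9948.
Circumradius = p/(2 sin P) ≈ 2.0162.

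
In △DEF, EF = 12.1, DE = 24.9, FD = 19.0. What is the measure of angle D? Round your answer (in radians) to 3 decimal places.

∠D ≈ 0.491 rad

By the law of cosines, cos D = (FD² + DE² − EF²) / (2·FD·DE) ≈ 0.88205, so ∠D ≈ 0.491 rad.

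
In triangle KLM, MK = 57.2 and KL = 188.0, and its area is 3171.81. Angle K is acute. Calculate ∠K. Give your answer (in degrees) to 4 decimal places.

∠K ≈ 36.1504°

From area = ½·MK·KL·sin K, we get sin K = 2·area/(MK·KL) ≈ 0.58991.
Taking the acute solution, ∠K ≈ 36.15°.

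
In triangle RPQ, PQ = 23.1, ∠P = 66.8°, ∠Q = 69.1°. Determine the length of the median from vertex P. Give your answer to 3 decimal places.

22.691

The third angle is ∠R = 180° − ∠P − ∠Q = 44.10°.
Law of sines: QR = PQ·sin P/sin R ≈ 30.51.
Law of sines: RP = PQ·sin Q/sin R ≈ 31.01.
Median from P: ½√(2·RP² + 2·PQ² − QR²) ≈ 22.691.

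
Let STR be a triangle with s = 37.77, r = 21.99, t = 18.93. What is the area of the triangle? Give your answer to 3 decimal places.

148.174

Semiperimeter p = (37.77 + 18.93 + 21.99)/2 = 39.345.
Heron's formula: area = √(39.345·1.575·20.415·17.355) ≈ 148.17.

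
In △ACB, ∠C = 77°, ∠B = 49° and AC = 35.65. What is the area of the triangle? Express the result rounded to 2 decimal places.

area ≈ 663.73

The third angle is ∠A = 180° − ∠C − ∠B = 54.00°.
Law of sines: CB = AC·sin A/sin B ≈ 38.215.
Law of sines: BA = AC·sin C/sin B ≈ 46.026.
Area = ½·AC·CB·sin C ≈ 663.73.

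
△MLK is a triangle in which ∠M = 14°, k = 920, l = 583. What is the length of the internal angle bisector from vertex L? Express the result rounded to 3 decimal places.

t_L ≈ 529.560

By the law of cosines, m² = l² + k² − 2·l·k·cos M = 1.4543e+05, so m ≈ 381.36.
Law of cosines again: cos L = (k² + m² − l²)/(2·k·m) ≈ 0.92910, so ∠L ≈ 21.71°.
The bisector from L has length 2·k·m·cos(∠L/2)/(k+m) ≈ 529.56.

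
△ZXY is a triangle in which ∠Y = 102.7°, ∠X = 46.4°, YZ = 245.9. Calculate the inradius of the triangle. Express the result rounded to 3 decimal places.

The third angle is ∠Z = 180° − ∠X − ∠Y = 30.90°.
Law of sines: XY = YZ·sin Z/sin X ≈ 174.38.
Law of sines: ZX = YZ·sin Y/sin X ≈ 331.25.
Area = ½·YZ·XY·sin Y ≈ 20915.
Semiperimeter s = (174.38+245.9+331.25)/2 = 375.77.
Inradius = area/s = 20915/375.77 ≈ 55.66.

r ≈ 55.660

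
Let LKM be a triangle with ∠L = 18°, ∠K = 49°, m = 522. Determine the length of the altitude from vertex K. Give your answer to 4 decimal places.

h_K ≈ 161.3069

The third angle is ∠M = 180° − ∠L − ∠K = 113.00°.
Law of sines: l = m·sin L/sin M ≈ 175.24.
Law of sines: k = m·sin K/sin M ≈ 427.98.
Area = ½·m·l·sin K ≈ 34518.
The altitude from K has length 2·area/k ≈ 161.31.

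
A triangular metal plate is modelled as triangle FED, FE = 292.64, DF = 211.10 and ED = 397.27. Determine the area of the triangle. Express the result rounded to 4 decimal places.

Semiperimeter s = (397.27 + 211.1 + 292.64)/2 = 450.5.
Heron's formula: area = √(450.5·53.235·239.41·157.87) ≈ 30106.

area ≈ 30106.3407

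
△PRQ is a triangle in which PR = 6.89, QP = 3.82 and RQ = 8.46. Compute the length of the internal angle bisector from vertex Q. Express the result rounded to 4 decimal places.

t_Q ≈ 4.7057

By the law of cosines, cos Q = (RQ² + QP² − PR²) / (2·RQ·QP) ≈ 0.59863, so ∠Q ≈ 53.23°.
The bisector from Q has length 2·RQ·QP·cos(∠Q/2)/(RQ+QP) ≈ 4.7057.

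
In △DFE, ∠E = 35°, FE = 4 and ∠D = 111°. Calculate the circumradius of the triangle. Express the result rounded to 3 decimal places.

2.142

The third angle is ∠F = 180° − ∠E − ∠D = 34.00°.
Law of sines: ED = FE·sin F/sin D ≈ 2.3959.
Law of sines: DF = FE·sin E/sin D ≈ 2.4575.
Circumradius = FE/(2 sin D) ≈ 2.1423.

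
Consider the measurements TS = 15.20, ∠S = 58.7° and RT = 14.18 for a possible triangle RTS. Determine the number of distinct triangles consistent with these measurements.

TS·sin S = 15.20·sin(58.7°) ≈ 12.99.
Since TS sin S < RT < TS (12.99 < 14.18 < 15.20), two triangles exist.

2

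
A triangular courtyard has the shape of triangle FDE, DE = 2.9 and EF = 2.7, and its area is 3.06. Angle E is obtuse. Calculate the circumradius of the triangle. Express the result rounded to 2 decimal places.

3.23

From area = ½·DE·EF·sin E, we get sin E = 2·area/(DE·EF) ≈ 0.78161.
Taking the obtuse solution, ∠E ≈ 2.244 rad.
Law of cosines then gives FD ≈ 5.0466.
Circumradius = FD/(2 sin E) ≈ 3.2283.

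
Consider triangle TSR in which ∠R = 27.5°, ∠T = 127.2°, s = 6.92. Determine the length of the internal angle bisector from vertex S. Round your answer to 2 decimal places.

The third angle is ∠S = 180° − ∠R − ∠T = 25.30°.
Law of sines: t = s·sin T/sin S ≈ 12.898.
Law of sines: r = s·sin R/sin S ≈ 7.4769.
The bisector from S has length 2·r·t·cos(∠S/2)/(r+t) ≈ 9.2364.

9.24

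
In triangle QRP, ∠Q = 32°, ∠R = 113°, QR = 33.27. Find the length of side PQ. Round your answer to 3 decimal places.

The third angle is ∠P = 180° − ∠Q − ∠R = 35.00°.
Law of sines: PQ = QR·sin R/sin P ≈ 53.393.

53.393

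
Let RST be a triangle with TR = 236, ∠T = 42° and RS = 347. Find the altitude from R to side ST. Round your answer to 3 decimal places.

Law of sines: sin S = TR·sin T/RS ≈ 0.45509.
Since RS ≥ TR, only the acute value applies: ∠S ≈ 27.07°.
Then ∠R = 180° − ∠T − ∠S ≈ 110.93°.
Law of sines gives ST = RS·sin R/sin T ≈ 484.37.
Area = ½·RS·TR·sin R ≈ 38244.
The altitude from R has length 2·area/ST ≈ 157.91.

157.915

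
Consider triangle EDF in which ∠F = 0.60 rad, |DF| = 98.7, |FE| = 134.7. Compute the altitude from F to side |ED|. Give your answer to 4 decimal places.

By the law of cosines, |ED|² = |DF|² + |FE|² − 2·|DF|·|FE|·cos F = 5940.3, so |ED| ≈ 77.073.
Area = ½·|DF|·|FE|·sin F ≈ 3753.4.
The altitude from F has length 2·area/|ED| ≈ 97.399.

h_F ≈ 97.3990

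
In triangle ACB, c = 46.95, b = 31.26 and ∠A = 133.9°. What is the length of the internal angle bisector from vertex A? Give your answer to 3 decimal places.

14.695

By the law of cosines, a² = c² + b² − 2·c·b·cos A = 5216.8, so a ≈ 72.228.
The bisector from A has length 2·c·b·cos(∠A/2)/(c+b) ≈ 14.695.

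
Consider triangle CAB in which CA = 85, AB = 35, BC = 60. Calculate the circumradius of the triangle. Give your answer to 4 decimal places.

By the law of cosines, cos C = (BC² + CA² − AB²) / (2·BC·CA) ≈ 0.94118, so ∠C ≈ 19.75°.
Circumradius = AB/(2 sin C) ≈ 51.788.

51.7881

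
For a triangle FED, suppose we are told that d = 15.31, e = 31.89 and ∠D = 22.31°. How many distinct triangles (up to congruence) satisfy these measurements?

e·sin D = 31.89·sin(22.31°) ≈ 12.11.
Since e sin D < d < e (12.11 < 15.31 < 31.89), two triangles exist.

2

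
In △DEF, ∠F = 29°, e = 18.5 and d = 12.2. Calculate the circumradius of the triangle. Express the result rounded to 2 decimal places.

10.12

By the law of cosines, f² = d² + e² − 2·d·e·cos F = 96.287, so f ≈ 9.8126.
Area = ½·d·e·sin F ≈ 54.711.
Circumradius = f/(2 sin F) ≈ 10.12.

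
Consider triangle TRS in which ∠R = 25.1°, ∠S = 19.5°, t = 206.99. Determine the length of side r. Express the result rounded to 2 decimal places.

125.05

The third angle is ∠T = 180° − ∠R − ∠S = 135.40°.
Law of sines: r = t·sin R/sin T ≈ 125.05.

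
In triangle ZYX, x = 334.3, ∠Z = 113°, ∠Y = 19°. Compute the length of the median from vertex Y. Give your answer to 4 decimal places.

The third angle is ∠X = 180° − ∠Z − ∠Y = 48.00°.
Law of sines: z = x·sin Z/sin X ≈ 414.08.
Law of sines: y = x·sin Y/sin X ≈ 146.46.
Median from Y: ½√(2·x² + 2·z² − y²) ≈ 369.12.

m_Y ≈ 369.1192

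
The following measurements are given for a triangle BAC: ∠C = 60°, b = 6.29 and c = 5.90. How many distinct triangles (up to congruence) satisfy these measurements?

2

b·sin C = 6.29·sin(60°) ≈ 5.447.
Since b sin C < c < b (5.447 < 5.90 < 6.29), two triangles exist.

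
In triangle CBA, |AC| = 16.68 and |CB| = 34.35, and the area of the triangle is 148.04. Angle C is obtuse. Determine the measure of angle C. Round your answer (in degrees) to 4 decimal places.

From area = ½·|AC|·|CB|·sin C, we get sin C = 2·area/(|AC|·|CB|) ≈ 0.51676.
Taking the obtuse solution, ∠C ≈ 148.89°.

∠C ≈ 148.8850°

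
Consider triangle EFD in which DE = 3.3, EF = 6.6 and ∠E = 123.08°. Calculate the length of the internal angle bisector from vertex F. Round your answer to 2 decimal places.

By the law of cosines, FD² = DE² + EF² − 2·DE·EF·cos E = 78.225, so FD ≈ 8.8445.
Law of cosines again: cos F = (EF² + FD² − DE²)/(2·EF·FD) ≈ 0.94987, so ∠F ≈ 18.22°.
The bisector from F has length 2·EF·FD·cos(∠F/2)/(EF+FD) ≈ 7.4638.

t_F ≈ 7.46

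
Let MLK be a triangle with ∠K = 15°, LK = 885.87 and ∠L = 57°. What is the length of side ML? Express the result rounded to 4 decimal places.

The third angle is ∠M = 180° − ∠L − ∠K = 108.00°.
Law of sines: ML = LK·sin K/sin M ≈ 241.08.

241.0793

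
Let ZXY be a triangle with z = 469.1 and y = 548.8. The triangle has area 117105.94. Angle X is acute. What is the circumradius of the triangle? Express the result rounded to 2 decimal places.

R ≈ 304.76

From area = ½·y·z·sin X, we get sin X = 2·area/(y·z) ≈ 0.90977.
Taking the acute solution, ∠X ≈ 65.47°.
Law of cosines then gives x ≈ 554.52.
Circumradius = x/(2 sin X) ≈ 304.76.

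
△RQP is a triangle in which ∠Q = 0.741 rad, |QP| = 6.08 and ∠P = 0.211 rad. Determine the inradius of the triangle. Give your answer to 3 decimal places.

0.506

The third angle is ∠R = π − ∠Q − ∠P = 2.190 rad.
Law of sines: |PR| = |QP|·sin Q/sin R ≈ 5.0384.
Law of sines: |RQ| = |QP|·sin P/sin R ≈ 1.5632.
Area = ½·|QP|·|PR|·sin P ≈ 3.2079.
Semiperimeter s = (6.08+5.0384+1.5632)/2 = 6.3408.
Inradius = area/s = 3.2079/6.3408 ≈ 0.50591.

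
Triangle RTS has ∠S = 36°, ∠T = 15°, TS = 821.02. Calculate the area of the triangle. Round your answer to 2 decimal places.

The third angle is ∠R = 180° − ∠T − ∠S = 129.00°.
Law of sines: SR = TS·sin T/sin R ≈ 273.43.
Law of sines: RT = TS·sin S/sin R ≈ 620.97.
Area = ½·TS·SR·sin S ≈ 65977.

65976.58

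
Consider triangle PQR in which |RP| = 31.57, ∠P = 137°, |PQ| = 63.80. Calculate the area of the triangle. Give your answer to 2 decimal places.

area ≈ 686.83

Area = ½·|RP|·|PQ|·sin P ≈ 686.83.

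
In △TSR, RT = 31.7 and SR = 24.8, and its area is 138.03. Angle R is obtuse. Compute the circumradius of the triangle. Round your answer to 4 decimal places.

From area = ½·SR·RT·sin R, we get sin R = 2·area/(SR·RT) ≈ 0.35115.
Taking the obtuse solution, ∠R ≈ 159.44°.
Law of cosines then gives TS ≈ 55.607.
Circumradius = TS/(2 sin R) ≈ 79.178.

79.1782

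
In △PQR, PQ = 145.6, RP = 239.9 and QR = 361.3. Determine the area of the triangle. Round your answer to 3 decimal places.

11721.882

Semiperimeter s = (361.3 + 239.9 + 145.6)/2 = 373.4.
Heron's formula: area = √(373.4·12.1·133.5·227.8) ≈ 11722.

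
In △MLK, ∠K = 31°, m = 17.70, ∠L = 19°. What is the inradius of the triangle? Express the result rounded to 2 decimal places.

1.85

The third angle is ∠M = 180° − ∠L − ∠K = 130.00°.
Law of sines: l = m·sin L/sin M ≈ 7.5225.
Law of sines: k = m·sin K/sin M ≈ 11.9.
Area = ½·m·l·sin K ≈ 34.288.
Semiperimeter s = (17.7+7.5225+11.9)/2 = 18.561.
Inradius = area/s = 34.288/18.561 ≈ 1.8473.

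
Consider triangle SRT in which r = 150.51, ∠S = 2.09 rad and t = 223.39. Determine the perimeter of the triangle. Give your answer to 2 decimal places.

By the law of cosines, s² = r² + t² − 2·r·t·cos S = 1.0592e+05, so s ≈ 325.46.
Semiperimeter p = (325.46+150.51+223.39)/2 = 349.68.
Perimeter = 325.46 + 150.51 + 223.39 = 699.36.

699.36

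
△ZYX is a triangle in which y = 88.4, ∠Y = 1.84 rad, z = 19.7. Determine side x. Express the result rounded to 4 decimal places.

Law of sines: sin Z = z·sin Y/y ≈ 0.21482.
Since y ≥ z, only the acute value applies: ∠Z ≈ 0.217 rad.
Then ∠X = π − ∠Y − ∠Z ≈ 1.085 rad.
Law of sines gives x = y·sin X/sin Y ≈ 81.097.

81.0966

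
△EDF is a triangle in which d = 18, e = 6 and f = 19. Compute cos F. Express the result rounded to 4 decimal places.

By the law of cosines, cos F = (e² + d² − f²) / (2·e·d) ≈ -0.00463, so ∠F ≈ 90.27°.

-0.0046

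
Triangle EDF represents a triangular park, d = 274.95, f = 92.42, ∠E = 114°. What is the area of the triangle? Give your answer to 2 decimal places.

Area = ½·d·f·sin E ≈ 11607.

area ≈ 11607.00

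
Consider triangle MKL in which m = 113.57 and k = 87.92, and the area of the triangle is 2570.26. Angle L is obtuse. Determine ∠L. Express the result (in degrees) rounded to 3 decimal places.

∠L ≈ 149.015°

From area = ½·m·k·sin L, we get sin L = 2·area/(m·k) ≈ 0.51482.
Taking the obtuse solution, ∠L ≈ 149.01°.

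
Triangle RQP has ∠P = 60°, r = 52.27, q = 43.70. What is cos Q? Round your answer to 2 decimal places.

By the law of cosines, p² = r² + q² − 2·r·q·cos P = 2357.6, so p ≈ 48.556.
Law of cosines again: cos Q = (p² + r² − q²)/(2·p·r) ≈ 0.62650, so ∠Q ≈ 51.21°.

cos Q ≈ 0.63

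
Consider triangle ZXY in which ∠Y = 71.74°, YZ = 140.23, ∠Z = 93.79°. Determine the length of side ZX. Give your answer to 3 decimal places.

532.945

The third angle is ∠X = 180° − ∠Y − ∠Z = 14.47°.
Law of sines: ZX = YZ·sin Y/sin X ≈ 532.95.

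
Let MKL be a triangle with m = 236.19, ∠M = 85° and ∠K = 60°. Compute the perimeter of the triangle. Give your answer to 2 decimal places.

perimeter ≈ 577.51

The third angle is ∠L = 180° − ∠M − ∠K = 35.00°.
Law of sines: k = m·sin K/sin M ≈ 205.33.
Law of sines: l = m·sin L/sin M ≈ 135.99.
Semiperimeter s = (236.19+205.33+135.99)/2 = 288.75.
Perimeter = 236.19 + 205.33 + 135.99 = 577.51.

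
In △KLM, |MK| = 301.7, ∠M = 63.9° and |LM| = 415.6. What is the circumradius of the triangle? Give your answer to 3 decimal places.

R ≈ 218.084

By the law of cosines, |KL|² = |LM|² + |MK|² − 2·|LM|·|MK|·cos M = 1.5342e+05, so |KL| ≈ 391.69.
Area = ½·|LM|·|MK|·sin M ≈ 56300.
Circumradius = |KL|/(2 sin M) ≈ 218.08.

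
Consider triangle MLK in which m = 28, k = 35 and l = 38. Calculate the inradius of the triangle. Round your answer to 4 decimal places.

Semiperimeter s = (28 + 38 + 35)/2 = 50.5.
Heron's formula: area = √(50.5·22.5·12.5·15.5) ≈ 469.2.
Inradius = area/s = 469.2/50.5 ≈ 9.2911.

r ≈ 9.2911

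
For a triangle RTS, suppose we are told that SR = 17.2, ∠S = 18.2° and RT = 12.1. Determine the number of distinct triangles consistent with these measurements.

2

SR·sin S = 17.2·sin(18.2°) ≈ 5.372.
Since SR sin S < RT < SR (5.372 < 12.1 < 17.2), two triangles exist.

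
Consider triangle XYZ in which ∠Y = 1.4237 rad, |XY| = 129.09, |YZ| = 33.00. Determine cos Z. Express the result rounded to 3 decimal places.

0.110

By the law of cosines, |ZX|² = |XY|² + |YZ|² − 2·|XY|·|YZ|·cos Y = 16504, so |ZX| ≈ 128.47.
Law of cosines again: cos Z = (|YZ|² + |ZX|² − |XY|²)/(2·|YZ|·|ZX|) ≈ 0.10960, so ∠Z ≈ 1.4610 rad.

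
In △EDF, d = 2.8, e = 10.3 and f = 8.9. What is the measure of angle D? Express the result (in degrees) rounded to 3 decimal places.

14.550

By the law of cosines, cos D = (f² + e² − d²) / (2·f·e) ≈ 0.96793, so ∠D ≈ 14.55°.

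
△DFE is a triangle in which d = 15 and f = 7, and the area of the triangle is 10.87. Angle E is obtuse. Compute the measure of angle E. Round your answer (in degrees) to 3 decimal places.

From area = ½·d·f·sin E, we get sin E = 2·area/(d·f) ≈ 0.20705.
Taking the obtuse solution, ∠E ≈ 168.05°.

168.051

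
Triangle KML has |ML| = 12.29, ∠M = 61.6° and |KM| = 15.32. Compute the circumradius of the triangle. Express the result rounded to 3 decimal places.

By the law of cosines, |LK|² = |KM|² + |ML|² − 2·|KM|·|ML|·cos M = 206.64, so |LK| ≈ 14.375.
Area = ½·|KM|·|ML|·sin M ≈ 82.811.
Circumradius = |LK|/(2 sin M) ≈ 8.1709.

R ≈ 8.171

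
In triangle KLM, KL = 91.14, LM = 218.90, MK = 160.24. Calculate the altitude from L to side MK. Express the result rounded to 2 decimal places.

Semiperimeter s = (218.9 + 160.24 + 91.14)/2 = 235.14.
Heron's formula: area = √(235.14·16.24·74.9·144) ≈ 6417.7.
The altitude from L has length 2·area/MK ≈ 80.101.

h_L ≈ 80.10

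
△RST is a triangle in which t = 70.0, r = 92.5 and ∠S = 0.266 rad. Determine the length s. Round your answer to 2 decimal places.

31.01

By the law of cosines, s² = t² + r² − 2·t·r·cos S = 961.7, so s ≈ 31.011.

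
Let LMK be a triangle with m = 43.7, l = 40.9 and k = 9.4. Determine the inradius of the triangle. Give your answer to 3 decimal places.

4.013

Semiperimeter s = (40.9 + 43.7 + 9.4)/2 = 47.
Heron's formula: area = √(47·6.1·3.3·37.6) ≈ 188.61.
Inradius = area/s = 188.61/47 ≈ 4.013.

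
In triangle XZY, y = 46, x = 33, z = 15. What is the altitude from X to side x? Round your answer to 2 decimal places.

Semiperimeter s = (33 + 15 + 46)/2 = 47.
Heron's formula: area = √(47·14·32·1) ≈ 145.11.
The altitude from X has length 2·area/x ≈ 8.7944.

h_X ≈ 8.79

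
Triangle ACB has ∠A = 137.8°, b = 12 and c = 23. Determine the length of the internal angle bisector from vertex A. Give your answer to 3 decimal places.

t_A ≈ 5.678

By the law of cosines, a² = c² + b² − 2·c·b·cos A = 1081.9, so a ≈ 32.893.
The bisector from A has length 2·c·b·cos(∠A/2)/(c+b) ≈ 5.6777.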